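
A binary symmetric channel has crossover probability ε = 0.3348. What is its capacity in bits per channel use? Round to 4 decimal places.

0.0802 bits

Binary symmetric channel: C = 1 − h₂(ε) where h₂ is the binary entropy function.
h₂(0.3348) = −0.3348·log₂0.3348 − 0.6652·log₂0.6652 = 0.9198.
C = 1 − 0.9198 = 0.0802 bits per channel use.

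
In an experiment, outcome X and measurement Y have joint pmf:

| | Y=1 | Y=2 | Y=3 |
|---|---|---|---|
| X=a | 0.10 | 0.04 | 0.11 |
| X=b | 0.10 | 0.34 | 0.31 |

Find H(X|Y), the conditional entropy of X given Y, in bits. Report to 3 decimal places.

0.733 bits

Chain rule: H(X|Y) = H(X,Y) − H(Y).
Marginals: p(X) = (0.2500, 0.7500), p(Y) = (0.2000, 0.3800, 0.4200).
H(X,Y) = 2.2534 bits; H(Y) = 1.5205 bits.
H(X|Y) = 2.2534 − 1.5205 = 0.733 bits.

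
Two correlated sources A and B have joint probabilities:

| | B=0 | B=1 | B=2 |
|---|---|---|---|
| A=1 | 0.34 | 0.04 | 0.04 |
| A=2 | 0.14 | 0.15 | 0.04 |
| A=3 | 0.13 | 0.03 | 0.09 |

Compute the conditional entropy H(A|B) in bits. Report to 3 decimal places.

1.391 bits

Chain rule: H(A|B) = H(A,B) − H(B).
Marginals: p(A) = (0.4200, 0.3300, 0.2500), p(B) = (0.6100, 0.2200, 0.1700).
H(A,B) = 2.7412 bits; H(B) = 1.3502 bits.
H(A|B) = 2.7412 − 1.3502 = 1.391 bits.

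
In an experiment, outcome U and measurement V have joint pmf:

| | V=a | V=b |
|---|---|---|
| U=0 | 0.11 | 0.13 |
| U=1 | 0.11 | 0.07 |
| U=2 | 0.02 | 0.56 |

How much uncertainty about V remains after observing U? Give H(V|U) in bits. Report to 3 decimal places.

Chain rule: H(V|U) = H(U,V) − H(U).
Marginals: p(U) = (0.2400, 0.1800, 0.5800), p(V) = (0.2400, 0.7600).
H(U,V) = 1.9331 bits; H(U) = 1.3952 bits.
H(V|U) = 1.9331 − 1.3952 = 0.538 bits.

0.538 bits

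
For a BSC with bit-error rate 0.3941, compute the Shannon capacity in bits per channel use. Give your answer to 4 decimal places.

Binary symmetric channel: C = 1 − h₂(ε) where h₂ is the binary entropy function.
h₂(0.3941) = −0.3941·log₂0.3941 − 0.6059·log₂0.6059 = 0.9674.
C = 1 − 0.9674 = 0.0326 bits per channel use.

0.0326 bits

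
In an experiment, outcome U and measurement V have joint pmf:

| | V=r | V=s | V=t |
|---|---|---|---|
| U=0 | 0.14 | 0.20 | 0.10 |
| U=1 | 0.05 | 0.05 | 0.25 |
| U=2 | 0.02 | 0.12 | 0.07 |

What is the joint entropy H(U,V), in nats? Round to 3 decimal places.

H(U,V) = −Σ p(x,y)·ln p(x,y) over all 9 cells.
  cell (0,r): −0.14·ln0.14 = 0.2753
  cell (0,s): −0.20·ln0.20 = 0.3219
  cell (0,t): −0.10·ln0.10 = 0.2303
  cell (1,r): −0.05·ln0.05 = 0.1498
  cell (1,s): −0.05·ln0.05 = 0.1498
  cell (1,t): −0.25·ln0.25 = 0.3466
  cell (2,r): −0.02·ln0.02 = 0.0782
  cell (2,s): −0.12·ln0.12 = 0.2544
  cell (2,t): −0.07·ln0.07 = 0.1861
Sum = 1.992 nats.

1.992 nats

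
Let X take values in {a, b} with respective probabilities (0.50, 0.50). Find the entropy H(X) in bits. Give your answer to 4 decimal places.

H(X) = −Σ p·log₂ p.
  −(0.50)·log₂(0.50) = 0.50000
  −(0.50)·log₂(0.50) = 0.50000
Sum: 0.50000 + 0.50000 = 1.0000 bits.

1.0000 bits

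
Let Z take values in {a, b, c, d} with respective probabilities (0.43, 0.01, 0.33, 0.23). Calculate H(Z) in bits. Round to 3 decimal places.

1.605 bits

H(Z) = −Σ p·log₂ p.
  −(0.43)·log₂(0.43) = 0.5236
  −(0.01)·log₂(0.01) = 0.0664
  −(0.33)·log₂(0.33) = 0.5278
  −(0.23)·log₂(0.23) = 0.4877
Sum: 0.5236 + 0.0664 + 0.5278 + 0.4877 = 1.605 bits.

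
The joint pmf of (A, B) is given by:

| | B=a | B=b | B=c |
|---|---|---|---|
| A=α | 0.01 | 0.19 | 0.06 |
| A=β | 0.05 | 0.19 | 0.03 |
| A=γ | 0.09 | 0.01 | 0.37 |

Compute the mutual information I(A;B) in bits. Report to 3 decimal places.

Marginals: p(A) = (0.2600, 0.2700, 0.4700), p(B) = (0.1500, 0.3900, 0.4600).
I(A;B) = H(A) + H(B) − H(A,B).
H(A) = 1.5273, H(B) = 1.4557, H(A,B) = 2.4981.
I(A;B) = 1.5273 + 1.4557 − 2.4981 = 0.485 bits.

0.485 bits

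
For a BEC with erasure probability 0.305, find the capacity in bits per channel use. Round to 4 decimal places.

Binary erasure channel: capacity C = 1 − ε.
C = 1 − 0.305 = 0.6950 bits per channel use.

0.6950 bits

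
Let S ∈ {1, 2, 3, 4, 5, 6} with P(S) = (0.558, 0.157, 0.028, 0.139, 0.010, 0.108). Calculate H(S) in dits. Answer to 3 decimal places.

H(S) = −Σ p·log₁₀ p.
  −(0.558)·log₁₀(0.558) = 0.1414
  −(0.157)·log₁₀(0.157) = 0.1262
  −(0.028)·log₁₀(0.028) = 0.0435
  −(0.139)·log₁₀(0.139) = 0.1191
  −(0.010)·log₁₀(0.010) = 0.0200
  −(0.108)·log₁₀(0.108) = 0.1044
Sum: 0.1414 + 0.1262 + 0.0435 + 0.1191 + 0.0200 + 0.1044 = 0.555 dits.

0.555 dits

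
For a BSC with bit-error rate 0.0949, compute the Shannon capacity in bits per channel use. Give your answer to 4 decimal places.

0.5474 bits

Binary symmetric channel: C = 1 − h₂(ε) where h₂ is the binary entropy function.
h₂(0.0949) = −0.0949·log₂0.0949 − 0.9051·log₂0.9051 = 0.4526.
C = 1 − 0.4526 = 0.5474 bits per channel use.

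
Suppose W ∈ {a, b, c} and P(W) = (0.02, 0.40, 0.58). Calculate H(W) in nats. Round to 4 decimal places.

0.7607 nats

H(W) = −Σ p·ln p.
  −(0.02)·ln(0.02) = 0.07824
  −(0.40)·ln(0.40) = 0.36652
  −(0.58)·ln(0.58) = 0.31594
Sum: 0.07824 + 0.36652 + 0.31594 = 0.7607 nats.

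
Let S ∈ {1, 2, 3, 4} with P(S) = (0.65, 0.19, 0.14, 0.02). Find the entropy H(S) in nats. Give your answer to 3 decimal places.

H(S) = −Σ p·ln p.
  −(0.65)·ln(0.65) = 0.2800
  −(0.19)·ln(0.19) = 0.3155
  −(0.14)·ln(0.14) = 0.2753
  −(0.02)·ln(0.02) = 0.0782
Sum: 0.2800 + 0.3155 + 0.2753 + 0.0782 = 0.949 nats.

0.949 nats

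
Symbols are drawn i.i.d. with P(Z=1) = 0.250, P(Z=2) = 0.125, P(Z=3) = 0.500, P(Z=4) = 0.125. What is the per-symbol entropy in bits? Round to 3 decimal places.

1.750 bits

H(Z) = −Σ p·log₂ p.
  −(0.250)·log₂(0.250) = 0.5000
  −(0.125)·log₂(0.125) = 0.3750
  −(0.500)·log₂(0.500) = 0.5000
  −(0.125)·log₂(0.125) = 0.3750
Sum: 0.5000 + 0.3750 + 0.5000 + 0.3750 = 1.750 bits.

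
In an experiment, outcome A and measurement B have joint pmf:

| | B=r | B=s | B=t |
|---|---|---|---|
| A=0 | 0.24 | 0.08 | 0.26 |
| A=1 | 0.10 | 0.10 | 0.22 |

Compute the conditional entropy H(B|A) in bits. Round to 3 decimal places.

Marginals: p(A) = (0.5800, 0.4200), p(B) = (0.3400, 0.1800, 0.4800).
H(B|A) = Σ p(A) · H(B|A=·).
  A=0: p=0.5800, H(B|A=0) = 1.4399
  A=1: p=0.4200, H(B|A=1) = 1.4746
Weighted sum = 1.454 bits.

1.454 bits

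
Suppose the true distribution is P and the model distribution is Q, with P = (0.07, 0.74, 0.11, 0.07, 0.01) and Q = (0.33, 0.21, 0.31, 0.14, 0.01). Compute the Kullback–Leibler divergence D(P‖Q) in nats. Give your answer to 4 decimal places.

D(P‖Q) = Σ p·ln(p/q).
  0.07·ln(0.07/0.33) = -0.10854
  0.74·ln(0.74/0.21) = 0.93206
  0.11·ln(0.11/0.31) = -0.11397
  0.07·ln(0.07/0.14) = -0.04852
  0.01·ln(0.01/0.01) = 0.00000
D(P‖Q) = 0.6610 nats.

0.6610 nats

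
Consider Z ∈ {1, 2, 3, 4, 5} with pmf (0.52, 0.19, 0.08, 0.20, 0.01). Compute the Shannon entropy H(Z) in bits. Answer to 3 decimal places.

H(Z) = −Σ p·log₂ p.
  −(0.52)·log₂(0.52) = 0.4906
  −(0.19)·log₂(0.19) = 0.4552
  −(0.08)·log₂(0.08) = 0.2915
  −(0.20)·log₂(0.20) = 0.4644
  −(0.01)·log₂(0.01) = 0.0664
Sum: 0.4906 + 0.4552 + 0.2915 + 0.4644 + 0.0664 = 1.768 bits.

1.768 bits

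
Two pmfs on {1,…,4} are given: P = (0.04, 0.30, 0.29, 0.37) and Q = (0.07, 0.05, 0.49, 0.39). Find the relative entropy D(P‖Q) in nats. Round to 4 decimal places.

D(P‖Q) = Σ p·ln(p/q).
  0.04·ln(0.04/0.07) = -0.02238
  0.30·ln(0.30/0.05) = 0.53753
  0.29·ln(0.29/0.49) = -0.15211
  0.37·ln(0.37/0.39) = -0.01948
D(P‖Q) = 0.3436 nats.

0.3436 nats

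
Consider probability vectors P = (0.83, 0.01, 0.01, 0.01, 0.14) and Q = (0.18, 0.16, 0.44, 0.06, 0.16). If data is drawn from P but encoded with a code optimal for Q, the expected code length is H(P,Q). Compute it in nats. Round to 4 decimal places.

1.7345 nats

H(P,Q) = −Σ p·ln q.
  −0.83·ln(0.18) = 1.42328
  −0.01·ln(0.16) = 0.01833
  −0.01·ln(0.44) = 0.00821
  −0.01·ln(0.06) = 0.02813
  −0.14·ln(0.16) = 0.25656
H(P,Q) = 1.7345 nats.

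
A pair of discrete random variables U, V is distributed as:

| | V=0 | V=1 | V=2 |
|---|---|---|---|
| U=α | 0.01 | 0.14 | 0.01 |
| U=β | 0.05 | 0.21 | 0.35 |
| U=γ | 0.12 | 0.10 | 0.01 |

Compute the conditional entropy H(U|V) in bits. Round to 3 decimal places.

Marginals: p(U) = (0.1600, 0.6100, 0.2300), p(V) = (0.1800, 0.4500, 0.3700).
H(U|V) = Σ p(V) · H(U|V=·).
  V=0: p=0.1800, H(U|V=0) = 1.1350
  V=1: p=0.4500, H(U|V=1) = 1.5194
  V=2: p=0.3700, H(U|V=2) = 0.3574
Weighted sum = 1.020 bits.

1.020 bits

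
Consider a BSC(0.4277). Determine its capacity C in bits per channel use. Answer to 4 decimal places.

Binary symmetric channel: C = 1 − h₂(ε) where h₂ is the binary entropy function.
h₂(0.4277) = −0.4277·log₂0.4277 − 0.5723·log₂0.5723 = 0.9849.
C = 1 − 0.9849 = 0.0151 bits per channel use.

0.0151 bits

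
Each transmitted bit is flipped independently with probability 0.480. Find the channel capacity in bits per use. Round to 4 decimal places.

0.0012 bits

Binary symmetric channel: C = 1 − h₂(ε) where h₂ is the binary entropy function.
h₂(0.480) = −0.480·log₂0.480 − 0.520·log₂0.520 = 0.9988.
C = 1 − 0.9988 = 0.0012 bits per channel use.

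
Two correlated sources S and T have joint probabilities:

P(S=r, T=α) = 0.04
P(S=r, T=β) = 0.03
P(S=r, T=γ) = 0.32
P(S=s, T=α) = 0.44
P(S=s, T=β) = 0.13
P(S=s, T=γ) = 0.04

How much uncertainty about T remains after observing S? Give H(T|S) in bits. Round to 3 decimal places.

0.988 bits

Marginals: p(S) = (0.3900, 0.6100), p(T) = (0.4800, 0.1600, 0.3600).
H(T|S) = Σ p(S) · H(T|S=·).
  S=r: p=0.3900, H(T|S=r) = 0.8558
  S=s: p=0.6100, H(T|S=s) = 1.0730
Weighted sum = 0.988 bits.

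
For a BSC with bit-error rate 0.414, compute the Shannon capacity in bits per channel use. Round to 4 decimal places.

0.0214 bits

Binary symmetric channel: C = 1 − h₂(ε) where h₂ is the binary entropy function.
h₂(0.414) = −0.414·log₂0.414 − 0.586·log₂0.586 = 0.9786.
C = 1 − 0.9786 = 0.0214 bits per channel use.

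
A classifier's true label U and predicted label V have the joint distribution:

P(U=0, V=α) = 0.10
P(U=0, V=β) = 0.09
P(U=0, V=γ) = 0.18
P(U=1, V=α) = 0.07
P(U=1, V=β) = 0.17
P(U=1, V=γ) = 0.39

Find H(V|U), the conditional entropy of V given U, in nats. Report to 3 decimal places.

0.951 nats

Chain rule: H(V|U) = H(U,V) − H(U).
Marginals: p(U) = (0.3700, 0.6300), p(V) = (0.1700, 0.2600, 0.5700).
H(U,V) = 1.6102 nats; H(U) = 0.6590 nats.
H(V|U) = 1.6102 − 0.6590 = 0.951 nats.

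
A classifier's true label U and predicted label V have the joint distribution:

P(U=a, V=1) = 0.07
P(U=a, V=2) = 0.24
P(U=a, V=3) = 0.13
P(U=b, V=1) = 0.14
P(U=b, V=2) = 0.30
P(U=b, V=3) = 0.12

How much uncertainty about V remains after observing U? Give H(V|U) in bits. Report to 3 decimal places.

Marginals: p(U) = (0.4400, 0.5600), p(V) = (0.2100, 0.5400, 0.2500).
H(V|U) = Σ p(U) · H(V|U=·).
  U=a: p=0.4400, H(V|U=a) = 1.4186
  U=b: p=0.5600, H(V|U=b) = 1.4586
Weighted sum = 1.441 bits.

1.441 bits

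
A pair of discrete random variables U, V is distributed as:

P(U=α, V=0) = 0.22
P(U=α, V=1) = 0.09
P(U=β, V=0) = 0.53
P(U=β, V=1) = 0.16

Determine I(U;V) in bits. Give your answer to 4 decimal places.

Marginals: p(U) = (0.3100, 0.6900), p(V) = (0.7500, 0.2500).
I(U;V) = Σ p(x,y)·log₂[p(x,y)/(p(x)p(y))].
  (α,0): 0.22·log₂(0.9462) = -0.01754
  (α,1): 0.09·log₂(1.1613) = 0.01942
  (β,0): 0.53·log₂(1.0242) = 0.01825
  (β,1): 0.16·log₂(0.9275) = -0.01736
Sum = 0.0028 bits.

0.0028 bits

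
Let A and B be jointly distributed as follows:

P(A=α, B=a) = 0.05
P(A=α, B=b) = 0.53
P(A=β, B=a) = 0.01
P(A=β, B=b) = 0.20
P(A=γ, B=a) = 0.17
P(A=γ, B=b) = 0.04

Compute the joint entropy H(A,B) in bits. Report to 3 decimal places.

1.853 bits

H(A,B) = −Σ p(x,y)·log₂ p(x,y) over all 6 cells.
  cell (α,a): −0.05·log₂0.05 = 0.2161
  cell (α,b): −0.53·log₂0.53 = 0.4854
  cell (β,a): −0.01·log₂0.01 = 0.0664
  cell (β,b): −0.20·log₂0.20 = 0.4644
  cell (γ,a): −0.17·log₂0.17 = 0.4346
  cell (γ,b): −0.04·log₂0.04 = 0.1858
Sum = 1.853 bits.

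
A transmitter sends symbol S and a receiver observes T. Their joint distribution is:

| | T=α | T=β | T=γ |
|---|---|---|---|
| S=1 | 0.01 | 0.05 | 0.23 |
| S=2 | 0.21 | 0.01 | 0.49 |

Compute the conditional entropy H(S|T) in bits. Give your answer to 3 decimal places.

0.748 bits

Chain rule: H(S|T) = H(S,T) − H(T).
Marginals: p(S) = (0.2900, 0.7100), p(T) = (0.2200, 0.0600, 0.7200).
H(S,T) = 1.8137 bits; H(T) = 1.0653 bits.
H(S|T) = 1.8137 − 1.0653 = 0.748 bits.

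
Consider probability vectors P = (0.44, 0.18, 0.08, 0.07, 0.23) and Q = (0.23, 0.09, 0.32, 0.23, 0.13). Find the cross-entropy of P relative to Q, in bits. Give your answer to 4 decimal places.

2.5152 bits

H(P,Q) = −Σ p·log₂ q.
  −0.44·log₂(0.23) = 0.93293
  −0.18·log₂(0.09) = 0.62531
  −0.08·log₂(0.32) = 0.13151
  −0.07·log₂(0.23) = 0.14842
  −0.23·log₂(0.13) = 0.67699
H(P,Q) = 2.5152 bits.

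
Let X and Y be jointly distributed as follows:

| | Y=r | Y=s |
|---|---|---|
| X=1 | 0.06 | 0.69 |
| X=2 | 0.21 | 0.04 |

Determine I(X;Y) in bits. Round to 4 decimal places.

Marginals: p(X) = (0.7500, 0.2500), p(Y) = (0.2700, 0.7300).
I(X;Y) = H(X) + H(Y) − H(X,Y).
H(X) = 0.8113, H(Y) = 0.8415, H(X,Y) = 1.2715.
I(X;Y) = 0.8113 + 0.8415 − 1.2715 = 0.3813 bits.

0.3813 bits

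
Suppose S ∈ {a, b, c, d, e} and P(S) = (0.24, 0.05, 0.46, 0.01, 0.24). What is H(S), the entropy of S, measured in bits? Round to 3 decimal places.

H(S) = −Σ p·log₂ p.
  −(0.24)·log₂(0.24) = 0.4941
  −(0.05)·log₂(0.05) = 0.2161
  −(0.46)·log₂(0.46) = 0.5153
  −(0.01)·log₂(0.01) = 0.0664
  −(0.24)·log₂(0.24) = 0.4941
Sum: 0.4941 + 0.2161 + 0.5153 + 0.0664 + 0.4941 = 1.786 bits.

1.786 bits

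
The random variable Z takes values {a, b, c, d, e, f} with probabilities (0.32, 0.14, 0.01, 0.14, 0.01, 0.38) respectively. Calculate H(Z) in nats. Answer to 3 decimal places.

H(Z) = −Σ p·ln p.
  −(0.32)·ln(0.32) = 0.3646
  −(0.14)·ln(0.14) = 0.2753
  −(0.01)·ln(0.01) = 0.0461
  −(0.14)·ln(0.14) = 0.2753
  −(0.01)·ln(0.01) = 0.0461
  −(0.38)·ln(0.38) = 0.3677
Sum: 0.3646 + 0.2753 + 0.0461 + 0.2753 + 0.0461 + 0.3677 = 1.375 nats.

1.375 nats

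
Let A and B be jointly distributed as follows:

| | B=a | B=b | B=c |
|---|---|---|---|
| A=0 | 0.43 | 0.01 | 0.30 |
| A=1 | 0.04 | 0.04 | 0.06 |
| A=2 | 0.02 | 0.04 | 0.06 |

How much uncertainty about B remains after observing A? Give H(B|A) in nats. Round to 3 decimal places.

0.820 nats

Chain rule: H(B|A) = H(A,B) − H(A).
Marginals: p(A) = (0.7400, 0.1400, 0.1200), p(B) = (0.4900, 0.0900, 0.4200).
H(A,B) = 1.5723 nats; H(A) = 0.7525 nats.
H(B|A) = 1.5723 − 0.7525 = 0.820 nats.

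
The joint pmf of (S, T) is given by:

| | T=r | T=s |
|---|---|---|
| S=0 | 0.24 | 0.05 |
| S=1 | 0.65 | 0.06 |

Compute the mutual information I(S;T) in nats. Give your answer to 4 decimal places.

0.0076 nats

Marginals: p(S) = (0.2900, 0.7100), p(T) = (0.8900, 0.1100).
I(S;T) = Σ p(x,y)·ln[p(x,y)/(p(x)p(y))].
  (0,r): 0.24·ln(0.9299) = -0.01745
  (0,s): 0.05·ln(1.5674) = 0.02247
  (1,r): 0.65·ln(1.0286) = 0.01836
  (1,s): 0.06·ln(0.7682) = -0.01582
Sum = 0.0076 nats.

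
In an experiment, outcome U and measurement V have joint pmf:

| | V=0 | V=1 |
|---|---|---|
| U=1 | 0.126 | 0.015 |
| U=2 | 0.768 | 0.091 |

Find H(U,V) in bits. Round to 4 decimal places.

H(U,V) = −Σ p(x,y)·log₂ p(x,y) over all 4 cells.
  cell (1,0): −0.126·log₂0.126 = 0.37655
  cell (1,1): −0.015·log₂0.015 = 0.09088
  cell (2,0): −0.768·log₂0.768 = 0.29247
  cell (2,1): −0.091·log₂0.091 = 0.31468
Sum = 1.0746 bits.

1.0746 bits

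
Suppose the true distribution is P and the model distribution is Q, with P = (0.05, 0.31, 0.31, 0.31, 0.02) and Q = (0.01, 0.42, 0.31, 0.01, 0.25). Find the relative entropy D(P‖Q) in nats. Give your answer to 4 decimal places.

1.0004 nats

D(P‖Q) = Σ p·ln(p/q).
  0.05·ln(0.05/0.01) = 0.08047
  0.31·ln(0.31/0.42) = -0.09414
  0.31·ln(0.31/0.31) = 0.00000
  0.31·ln(0.31/0.01) = 1.06454
  0.02·ln(0.02/0.25) = -0.05051
D(P‖Q) = 1.0004 nats.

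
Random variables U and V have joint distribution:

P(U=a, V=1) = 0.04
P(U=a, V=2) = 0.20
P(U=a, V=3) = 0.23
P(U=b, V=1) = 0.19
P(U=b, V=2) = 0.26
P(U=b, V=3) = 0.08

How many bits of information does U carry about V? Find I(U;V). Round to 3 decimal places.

0.134 bits

Marginals: p(U) = (0.4700, 0.5300), p(V) = (0.2300, 0.4600, 0.3100).
I(U;V) = H(U) + H(V) − H(U,V).
H(U) = 0.9974, H(V) = 1.5268, H(U,V) = 2.3898.
I(U;V) = 0.9974 + 1.5268 − 2.3898 = 0.134 bits.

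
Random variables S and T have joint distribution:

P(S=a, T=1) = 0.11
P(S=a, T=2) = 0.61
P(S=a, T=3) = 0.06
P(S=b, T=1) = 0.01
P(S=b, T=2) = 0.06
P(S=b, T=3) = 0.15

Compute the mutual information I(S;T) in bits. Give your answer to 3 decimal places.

Marginals: p(S) = (0.7800, 0.2200), p(T) = (0.1200, 0.6700, 0.2100).
I(S;T) = H(S) + H(T) − H(S,T).
H(S) = 0.7602, H(T) = 1.2270, H(S,T) = 1.7493.
I(S;T) = 0.7602 + 1.2270 − 1.7493 = 0.238 bits.

0.238 bits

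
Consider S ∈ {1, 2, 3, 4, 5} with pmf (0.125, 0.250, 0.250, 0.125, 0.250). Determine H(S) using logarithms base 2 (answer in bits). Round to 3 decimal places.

H(S) = −Σ p·log₂ p.
  −(0.125)·log₂(0.125) = 0.3750
  −(0.250)·log₂(0.250) = 0.5000
  −(0.250)·log₂(0.250) = 0.5000
  −(0.125)·log₂(0.125) = 0.3750
  −(0.250)·log₂(0.250) = 0.5000
Sum: 0.3750 + 0.5000 + 0.5000 + 0.3750 + 0.5000 = 2.250 bits.

2.250 bits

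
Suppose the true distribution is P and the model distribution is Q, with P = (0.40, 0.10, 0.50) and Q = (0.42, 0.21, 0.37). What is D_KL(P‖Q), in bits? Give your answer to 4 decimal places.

D(P‖Q) = Σ p·log₂(p/q).
  0.40·log₂(0.40/0.42) = -0.02816
  0.10·log₂(0.10/0.21) = -0.10704
  0.50·log₂(0.50/0.37) = 0.21720
D(P‖Q) = 0.0820 bits.

0.0820 bits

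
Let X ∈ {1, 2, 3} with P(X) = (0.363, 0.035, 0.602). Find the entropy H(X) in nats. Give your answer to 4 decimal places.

H(X) = −Σ p·ln p.
  −(0.363)·ln(0.363) = 0.36785
  −(0.035)·ln(0.035) = 0.11733
  −(0.602)·ln(0.602) = 0.30551
Sum: 0.36785 + 0.11733 + 0.30551 = 0.7907 nats.

0.7907 nats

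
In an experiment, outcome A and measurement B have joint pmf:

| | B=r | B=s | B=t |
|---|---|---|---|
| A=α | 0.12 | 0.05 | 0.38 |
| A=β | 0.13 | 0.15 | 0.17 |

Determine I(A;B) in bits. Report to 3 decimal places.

Marginals: p(A) = (0.5500, 0.4500), p(B) = (0.2500, 0.2000, 0.5500).
I(A;B) = Σ p(x,y)·log₂[p(x,y)/(p(x)p(y))].
  (α,r): 0.12·log₂(0.8727) = -0.0236
  (α,s): 0.05·log₂(0.4545) = -0.0569
  (α,t): 0.38·log₂(1.2562) = 0.1250
  (β,r): 0.13·log₂(1.1556) = 0.0271
  (β,s): 0.15·log₂(1.6667) = 0.1105
  (β,t): 0.17·log₂(0.6869) = -0.0921
Sum = 0.090 bits.

0.090 bits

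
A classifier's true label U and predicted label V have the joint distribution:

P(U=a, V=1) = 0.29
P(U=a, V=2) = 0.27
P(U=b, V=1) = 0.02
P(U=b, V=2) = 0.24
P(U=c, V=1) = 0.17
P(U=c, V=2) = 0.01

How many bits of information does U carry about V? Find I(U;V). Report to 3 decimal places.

Marginals: p(U) = (0.5600, 0.2600, 0.1800), p(V) = (0.4800, 0.5200).
I(U;V) = Σ p(x,y)·log₂[p(x,y)/(p(x)p(y))].
  (a,1): 0.29·log₂(1.0789) = 0.0318
  (a,2): 0.27·log₂(0.9272) = -0.0294
  (b,1): 0.02·log₂(0.1603) = -0.0528
  (b,2): 0.24·log₂(1.7751) = 0.1987
  (c,1): 0.17·log₂(1.9676) = 0.1660
  (c,2): 0.01·log₂(0.1068) = -0.0323
Sum = 0.282 bits.

0.282 bits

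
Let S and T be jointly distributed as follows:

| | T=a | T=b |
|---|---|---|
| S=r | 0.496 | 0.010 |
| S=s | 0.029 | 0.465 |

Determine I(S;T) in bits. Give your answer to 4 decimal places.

0.7681 bits

Marginals: p(S) = (0.5060, 0.4940), p(T) = (0.5250, 0.4750).
I(S;T) = H(S) + H(T) − H(S,T).
H(S) = 0.9999, H(T) = 0.9982, H(S,T) = 1.2300.
I(S;T) = 0.9999 + 0.9982 − 1.2300 = 0.7681 bits.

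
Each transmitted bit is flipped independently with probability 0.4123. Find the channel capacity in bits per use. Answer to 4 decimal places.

0.0223 bits

Binary symmetric channel: C = 1 − h₂(ε) where h₂ is the binary entropy function.
h₂(0.4123) = −0.4123·log₂0.4123 − 0.5877·log₂0.5877 = 0.9777.
C = 1 − 0.9777 = 0.0223 bits per channel use.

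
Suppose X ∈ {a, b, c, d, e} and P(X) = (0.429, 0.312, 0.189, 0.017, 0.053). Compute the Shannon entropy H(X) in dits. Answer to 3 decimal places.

H(X) = −Σ p·log₁₀ p.
  −(0.429)·log₁₀(0.429) = 0.1577
  −(0.312)·log₁₀(0.312) = 0.1578
  −(0.189)·log₁₀(0.189) = 0.1367
  −(0.017)·log₁₀(0.017) = 0.0301
  −(0.053)·log₁₀(0.053) = 0.0676
Sum: 0.1577 + 0.1578 + 0.1367 + 0.0301 + 0.0676 = 0.550 dits.

0.550 dits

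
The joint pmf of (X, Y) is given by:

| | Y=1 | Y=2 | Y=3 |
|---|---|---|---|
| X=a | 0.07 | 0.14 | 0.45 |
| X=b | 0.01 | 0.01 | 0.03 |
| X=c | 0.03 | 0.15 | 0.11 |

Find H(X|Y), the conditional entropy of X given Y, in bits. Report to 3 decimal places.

1.061 bits

Chain rule: H(X|Y) = H(X,Y) − H(Y).
Marginals: p(X) = (0.6600, 0.0500, 0.2900), p(Y) = (0.1100, 0.3000, 0.5900).
H(X,Y) = 2.3813 bits; H(Y) = 1.3205 bits.
H(X|Y) = 2.3813 − 1.3205 = 1.061 bits.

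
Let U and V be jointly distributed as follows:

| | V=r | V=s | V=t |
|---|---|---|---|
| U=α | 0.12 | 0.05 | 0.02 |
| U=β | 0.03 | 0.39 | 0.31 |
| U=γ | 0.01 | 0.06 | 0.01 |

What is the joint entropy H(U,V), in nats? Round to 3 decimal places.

H(U,V) = −Σ p(x,y)·ln p(x,y) over all 9 cells.
  cell (α,r): −0.12·ln0.12 = 0.2544
  cell (α,s): −0.05·ln0.05 = 0.1498
  cell (α,t): −0.02·ln0.02 = 0.0782
  cell (β,r): −0.03·ln0.03 = 0.1052
  cell (β,s): −0.39·ln0.39 = 0.3672
  cell (β,t): −0.31·ln0.31 = 0.3631
  cell (γ,r): −0.01·ln0.01 = 0.0461
  cell (γ,s): −0.06·ln0.06 = 0.1688
  cell (γ,t): −0.01·ln0.01 = 0.0461
Sum = 1.579 nats.

1.579 nats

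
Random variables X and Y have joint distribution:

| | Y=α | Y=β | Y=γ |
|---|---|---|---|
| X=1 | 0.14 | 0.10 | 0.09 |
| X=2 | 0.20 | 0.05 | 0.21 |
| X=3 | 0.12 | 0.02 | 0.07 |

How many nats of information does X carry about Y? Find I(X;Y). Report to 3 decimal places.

0.037 nats

Marginals: p(X) = (0.3300, 0.4600, 0.2100), p(Y) = (0.4600, 0.1700, 0.3700).
I(X;Y) = H(X) + H(Y) − H(X,Y).
H(X) = 1.0508, H(Y) = 1.0263, H(X,Y) = 2.0405.
I(X;Y) = 1.0508 + 1.0263 − 2.0405 = 0.037 nats.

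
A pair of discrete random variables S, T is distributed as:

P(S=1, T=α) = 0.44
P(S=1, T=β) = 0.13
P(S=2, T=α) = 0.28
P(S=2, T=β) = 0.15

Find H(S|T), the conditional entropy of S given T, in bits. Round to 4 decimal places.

Marginals: p(S) = (0.5700, 0.4300), p(T) = (0.7200, 0.2800).
H(S|T) = Σ p(T) · H(S|T=·).
  T=α: p=0.7200, H(S|T=α) = 0.9641
  T=β: p=0.2800, H(S|T=β) = 0.9963
Weighted sum = 0.9731 bits.

0.9731 bits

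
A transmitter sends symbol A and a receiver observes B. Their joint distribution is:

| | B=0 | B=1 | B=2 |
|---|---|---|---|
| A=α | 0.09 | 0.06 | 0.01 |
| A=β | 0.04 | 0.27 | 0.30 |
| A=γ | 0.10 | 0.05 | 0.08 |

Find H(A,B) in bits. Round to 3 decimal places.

H(A,B) = −Σ p(x,y)·log₂ p(x,y) over all 9 cells.
  cell (α,0): −0.09·log₂0.09 = 0.3127
  cell (α,1): −0.06·log₂0.06 = 0.2435
  cell (α,2): −0.01·log₂0.01 = 0.0664
  cell (β,0): −0.04·log₂0.04 = 0.1858
  cell (β,1): −0.27·log₂0.27 = 0.5100
  cell (β,2): −0.30·log₂0.30 = 0.5211
  cell (γ,0): −0.10·log₂0.10 = 0.3322
  cell (γ,1): −0.05·log₂0.05 = 0.2161
  cell (γ,2): −0.08·log₂0.08 = 0.2915
Sum = 2.679 bits.

2.679 bits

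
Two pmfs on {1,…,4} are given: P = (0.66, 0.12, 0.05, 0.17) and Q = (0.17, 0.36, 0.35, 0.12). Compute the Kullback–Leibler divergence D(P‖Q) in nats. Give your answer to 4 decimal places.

D(P‖Q) = Σ p·ln(p/q).
  0.66·ln(0.66/0.17) = 0.89525
  0.12·ln(0.12/0.36) = -0.13183
  0.05·ln(0.05/0.35) = -0.09730
  0.17·ln(0.17/0.12) = 0.05921
D(P‖Q) = 0.7253 nats.

0.7253 nats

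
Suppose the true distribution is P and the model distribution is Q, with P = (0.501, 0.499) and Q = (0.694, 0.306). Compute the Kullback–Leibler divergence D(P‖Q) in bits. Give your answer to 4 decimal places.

D(P‖Q) = Σ p·log₂(p/q).
  0.501·log₂(0.501/0.694) = -0.23553
  0.499·log₂(0.499/0.306) = 0.35205
D(P‖Q) = 0.1165 bits.

0.1165 bits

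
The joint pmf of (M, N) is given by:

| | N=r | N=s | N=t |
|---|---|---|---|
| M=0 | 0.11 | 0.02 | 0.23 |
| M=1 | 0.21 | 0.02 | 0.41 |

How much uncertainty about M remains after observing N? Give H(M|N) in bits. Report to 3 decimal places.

0.940 bits

Marginals: p(M) = (0.3600, 0.6400), p(N) = (0.3200, 0.0400, 0.6400).
H(M|N) = Σ p(N) · H(M|N=·).
  N=r: p=0.3200, H(M|N=r) = 0.9284
  N=s: p=0.0400, H(M|N=s) = 1.0000
  N=t: p=0.6400, H(M|N=t) = 0.9422
Weighted sum = 0.940 bits.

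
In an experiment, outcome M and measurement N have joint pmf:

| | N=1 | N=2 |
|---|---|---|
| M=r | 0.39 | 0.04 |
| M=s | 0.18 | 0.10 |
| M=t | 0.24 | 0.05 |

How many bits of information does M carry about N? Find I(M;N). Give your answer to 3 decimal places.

0.054 bits

Marginals: p(M) = (0.4300, 0.2800, 0.2900), p(N) = (0.8100, 0.1900).
I(M;N) = Σ p(x,y)·log₂[p(x,y)/(p(x)p(y))].
  (r,1): 0.39·log₂(1.1197) = 0.0636
  (r,2): 0.04·log₂(0.4896) = -0.0412
  (s,1): 0.18·log₂(0.7937) = -0.0600
  (s,2): 0.10·log₂(1.8797) = 0.0911
  (t,1): 0.24·log₂(1.0217) = 0.0074
  (t,2): 0.05·log₂(0.9074) = -0.0070
Sum = 0.054 bits.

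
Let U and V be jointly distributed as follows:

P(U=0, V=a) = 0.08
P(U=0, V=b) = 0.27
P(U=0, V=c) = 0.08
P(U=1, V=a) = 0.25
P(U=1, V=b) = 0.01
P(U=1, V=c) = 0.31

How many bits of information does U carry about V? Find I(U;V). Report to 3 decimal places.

0.374 bits

Marginals: p(U) = (0.4300, 0.5700), p(V) = (0.3300, 0.2800, 0.3900).
I(U;V) = Σ p(x,y)·log₂[p(x,y)/(p(x)p(y))].
  (0,a): 0.08·log₂(0.5638) = -0.0661
  (0,b): 0.27·log₂(2.2425) = 0.3146
  (0,c): 0.08·log₂(0.4770) = -0.0854
  (1,a): 0.25·log₂(1.3291) = 0.1026
  (1,b): 0.01·log₂(0.0627) = -0.0400
  (1,c): 0.31·log₂(1.3945) = 0.1487
Sum = 0.374 bits.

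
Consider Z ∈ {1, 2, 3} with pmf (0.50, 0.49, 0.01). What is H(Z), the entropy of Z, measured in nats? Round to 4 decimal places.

0.7422 nats

H(Z) = −Σ p·ln p.
  −(0.50)·ln(0.50) = 0.34657
  −(0.49)·ln(0.49) = 0.34954
  −(0.01)·ln(0.01) = 0.04605
Sum: 0.34657 + 0.34954 + 0.04605 = 0.7422 nats.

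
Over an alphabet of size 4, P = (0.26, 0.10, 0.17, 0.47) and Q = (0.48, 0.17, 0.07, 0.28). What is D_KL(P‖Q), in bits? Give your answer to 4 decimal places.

0.2623 bits

D(P‖Q) = Σ p·log₂(p/q).
  0.26·log₂(0.26/0.48) = -0.22998
  0.10·log₂(0.10/0.17) = -0.07655
  0.17·log₂(0.17/0.07) = 0.21762
  0.47·log₂(0.47/0.28) = 0.35120
D(P‖Q) = 0.2623 bits.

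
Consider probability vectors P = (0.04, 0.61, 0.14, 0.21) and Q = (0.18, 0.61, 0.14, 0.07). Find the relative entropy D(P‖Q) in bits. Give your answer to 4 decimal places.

D(P‖Q) = Σ p·log₂(p/q).
  0.04·log₂(0.04/0.18) = -0.08680
  0.61·log₂(0.61/0.61) = 0.00000
  0.14·log₂(0.14/0.14) = 0.00000
  0.21·log₂(0.21/0.07) = 0.33284
D(P‖Q) = 0.2460 bits.

0.2460 bits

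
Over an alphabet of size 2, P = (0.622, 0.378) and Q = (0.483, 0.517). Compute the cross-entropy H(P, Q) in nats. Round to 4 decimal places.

0.7020 nats

H(P,Q) = −Σ p·ln q.
  −0.622·ln(0.483) = 0.45265
  −0.378·ln(0.517) = 0.24937
H(P,Q) = 0.7020 nats.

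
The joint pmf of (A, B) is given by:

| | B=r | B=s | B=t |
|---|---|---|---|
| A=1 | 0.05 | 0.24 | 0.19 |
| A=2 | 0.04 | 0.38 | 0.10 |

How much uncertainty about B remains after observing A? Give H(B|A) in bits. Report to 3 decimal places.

Marginals: p(A) = (0.4800, 0.5200), p(B) = (0.0900, 0.6200, 0.2900).
H(B|A) = Σ p(A) · H(B|A=·).
  A=1: p=0.4800, H(B|A=1) = 1.3691
  A=2: p=0.5200, H(B|A=2) = 1.0727
Weighted sum = 1.215 bits.

1.215 bits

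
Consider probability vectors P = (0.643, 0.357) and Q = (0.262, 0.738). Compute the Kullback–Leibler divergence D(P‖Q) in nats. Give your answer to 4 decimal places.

D(P‖Q) = Σ p·ln(p/q).
  0.643·ln(0.643/0.262) = 0.57729
  0.357·ln(0.357/0.738) = -0.25926
D(P‖Q) = 0.3180 nats.

0.3180 nats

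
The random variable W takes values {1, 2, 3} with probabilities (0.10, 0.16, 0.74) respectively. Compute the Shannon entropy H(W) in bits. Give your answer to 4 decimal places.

H(W) = −Σ p·log₂ p.
  −(0.10)·log₂(0.10) = 0.33219
  −(0.16)·log₂(0.16) = 0.42302
  −(0.74)·log₂(0.74) = 0.32146
Sum: 0.33219 + 0.42302 + 0.32146 = 1.0767 bits.

1.0767 bits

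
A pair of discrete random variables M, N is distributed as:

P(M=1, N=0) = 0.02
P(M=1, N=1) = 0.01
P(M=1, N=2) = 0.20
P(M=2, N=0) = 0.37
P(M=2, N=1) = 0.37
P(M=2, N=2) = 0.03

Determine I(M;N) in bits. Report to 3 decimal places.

Marginals: p(M) = (0.2300, 0.7700), p(N) = (0.3900, 0.3800, 0.2300).
I(M;N) = Σ p(x,y)·log₂[p(x,y)/(p(x)p(y))].
  (1,0): 0.02·log₂(0.2230) = -0.0433
  (1,1): 0.01·log₂(0.1144) = -0.0313
  (1,2): 0.20·log₂(3.7807) = 0.3837
  (2,0): 0.37·log₂(1.2321) = 0.1114
  (2,1): 0.37·log₂(1.2645) = 0.1253
  (2,2): 0.03·log₂(0.1694) = -0.0768
Sum = 0.469 bits.

0.469 bits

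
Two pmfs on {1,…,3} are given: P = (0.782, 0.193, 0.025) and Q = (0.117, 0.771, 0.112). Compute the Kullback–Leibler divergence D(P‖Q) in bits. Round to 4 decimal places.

1.7035 bits

D(P‖Q) = Σ p·log₂(p/q).
  0.782·log₂(0.782/0.117) = 2.14320
  0.193·log₂(0.193/0.771) = -0.38564
  0.025·log₂(0.025/0.112) = -0.05409
D(P‖Q) = 1.7035 bits.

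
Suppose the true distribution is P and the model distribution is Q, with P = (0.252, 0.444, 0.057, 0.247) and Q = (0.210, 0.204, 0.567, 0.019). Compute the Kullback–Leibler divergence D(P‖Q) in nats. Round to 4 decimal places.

0.8938 nats

D(P‖Q) = Σ p·ln(p/q).
  0.252·ln(0.252/0.210) = 0.04595
  0.444·ln(0.444/0.204) = 0.34530
  0.057·ln(0.057/0.567) = -0.13095
  0.247·ln(0.247/0.019) = 0.63354
D(P‖Q) = 0.8938 nats.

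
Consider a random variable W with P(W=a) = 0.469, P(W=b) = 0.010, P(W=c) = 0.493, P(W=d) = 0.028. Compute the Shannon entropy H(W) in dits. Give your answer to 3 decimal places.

H(W) = −Σ p·log₁₀ p.
  −(0.469)·log₁₀(0.469) = 0.1542
  −(0.010)·log₁₀(0.010) = 0.0200
  −(0.493)·log₁₀(0.493) = 0.1514
  −(0.028)·log₁₀(0.028) = 0.0435
Sum: 0.1542 + 0.0200 + 0.1514 + 0.0435 = 0.369 dits.

0.369 dits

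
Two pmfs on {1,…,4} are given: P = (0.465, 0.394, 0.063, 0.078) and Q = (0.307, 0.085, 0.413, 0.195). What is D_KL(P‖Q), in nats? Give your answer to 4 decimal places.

0.6074 nats

D(P‖Q) = Σ p·ln(p/q).
  0.465·ln(0.465/0.307) = 0.19306
  0.394·ln(0.394/0.085) = 0.60428
  0.063·ln(0.063/0.413) = -0.11846
  0.078·ln(0.078/0.195) = -0.07147
D(P‖Q) = 0.6074 nats.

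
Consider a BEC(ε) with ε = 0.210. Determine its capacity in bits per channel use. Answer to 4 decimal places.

0.7900 bits

Binary erasure channel: capacity C = 1 − ε.
C = 1 − 0.210 = 0.7900 bits per channel use.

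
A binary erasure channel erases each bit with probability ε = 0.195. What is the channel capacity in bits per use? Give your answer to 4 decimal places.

Binary erasure channel: capacity C = 1 − ε.
C = 1 − 0.195 = 0.8050 bits per channel use.

0.8050 bits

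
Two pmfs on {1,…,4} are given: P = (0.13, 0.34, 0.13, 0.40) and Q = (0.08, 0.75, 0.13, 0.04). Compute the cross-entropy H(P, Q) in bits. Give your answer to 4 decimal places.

2.8550 bits

H(P,Q) = −Σ p·log₂ q.
  −0.13·log₂(0.08) = 0.47370
  −0.34·log₂(0.75) = 0.14111
  −0.13·log₂(0.13) = 0.38264
  −0.40·log₂(0.04) = 1.85754
H(P,Q) = 2.8550 bits.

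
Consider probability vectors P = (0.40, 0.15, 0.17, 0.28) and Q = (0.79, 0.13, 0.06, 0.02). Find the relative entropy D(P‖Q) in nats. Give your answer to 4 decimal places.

D(P‖Q) = Σ p·ln(p/q).
  0.40·ln(0.40/0.79) = -0.27223
  0.15·ln(0.15/0.13) = 0.02147
  0.17·ln(0.17/0.06) = 0.17705
  0.28·ln(0.28/0.02) = 0.73894
D(P‖Q) = 0.6652 nats.

0.6652 nats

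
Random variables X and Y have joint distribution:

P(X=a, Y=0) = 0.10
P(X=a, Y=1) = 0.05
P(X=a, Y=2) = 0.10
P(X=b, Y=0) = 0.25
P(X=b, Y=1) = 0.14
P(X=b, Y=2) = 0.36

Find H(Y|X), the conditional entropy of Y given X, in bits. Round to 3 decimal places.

1.497 bits

Marginals: p(X) = (0.2500, 0.7500), p(Y) = (0.3500, 0.1900, 0.4600).
H(Y|X) = Σ p(X) · H(Y|X=·).
  X=a: p=0.2500, H(Y|X=a) = 1.5219
  X=b: p=0.7500, H(Y|X=b) = 1.4886
Weighted sum = 1.497 bits.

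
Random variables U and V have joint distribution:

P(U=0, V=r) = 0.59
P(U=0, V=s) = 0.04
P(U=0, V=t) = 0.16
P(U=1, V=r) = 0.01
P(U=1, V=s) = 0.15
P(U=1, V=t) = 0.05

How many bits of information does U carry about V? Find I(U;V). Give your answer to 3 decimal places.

0.361 bits

Marginals: p(U) = (0.7900, 0.2100), p(V) = (0.6000, 0.1900, 0.2100).
I(U;V) = H(U) + H(V) − H(U,V).
H(U) = 0.7415, H(V) = 1.3702, H(U,V) = 1.7510.
I(U;V) = 0.7415 + 1.3702 − 1.7510 = 0.361 bits.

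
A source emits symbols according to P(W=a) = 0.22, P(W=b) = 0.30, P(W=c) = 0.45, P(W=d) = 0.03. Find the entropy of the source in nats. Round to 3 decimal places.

H(W) = −Σ p·ln p.
  −(0.22)·ln(0.22) = 0.3331
  −(0.30)·ln(0.30) = 0.3612
  −(0.45)·ln(0.45) = 0.3593
  −(0.03)·ln(0.03) = 0.1052
Sum: 0.3331 + 0.3612 + 0.3593 + 0.1052 = 1.159 nats.

1.159 nats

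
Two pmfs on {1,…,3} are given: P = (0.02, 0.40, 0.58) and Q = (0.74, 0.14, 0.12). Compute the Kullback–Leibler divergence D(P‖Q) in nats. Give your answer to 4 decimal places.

1.2615 nats

D(P‖Q) = Σ p·ln(p/q).
  0.02·ln(0.02/0.74) = -0.07222
  0.40·ln(0.40/0.14) = 0.41993
  0.58·ln(0.58/0.12) = 0.91381
D(P‖Q) = 1.2615 nats.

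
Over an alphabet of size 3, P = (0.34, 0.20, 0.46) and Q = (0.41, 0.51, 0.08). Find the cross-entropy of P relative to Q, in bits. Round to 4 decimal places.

H(P,Q) = −Σ p·log₂ q.
  −0.34·log₂(0.41) = 0.43734
  −0.20·log₂(0.51) = 0.19429
  −0.46·log₂(0.08) = 1.67617
H(P,Q) = 2.3078 bits.

2.3078 bits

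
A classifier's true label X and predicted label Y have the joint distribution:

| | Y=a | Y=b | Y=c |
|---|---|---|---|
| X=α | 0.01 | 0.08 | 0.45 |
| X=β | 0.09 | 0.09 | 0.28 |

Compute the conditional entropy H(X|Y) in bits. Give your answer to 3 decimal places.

0.918 bits

Chain rule: H(X|Y) = H(X,Y) − H(Y).
Marginals: p(X) = (0.5400, 0.4600), p(Y) = (0.1000, 0.1700, 0.7300).
H(X,Y) = 2.0159 bits; H(Y) = 1.0982 bits.
H(X|Y) = 2.0159 − 1.0982 = 0.918 bits.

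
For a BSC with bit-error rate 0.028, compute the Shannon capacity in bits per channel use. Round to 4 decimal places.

Binary symmetric channel: C = 1 − h₂(ε) where h₂ is the binary entropy function.
h₂(0.028) = −0.028·log₂0.028 − 0.972·log₂0.972 = 0.1843.
C = 1 − 0.1843 = 0.8157 bits per channel use.

0.8157 bits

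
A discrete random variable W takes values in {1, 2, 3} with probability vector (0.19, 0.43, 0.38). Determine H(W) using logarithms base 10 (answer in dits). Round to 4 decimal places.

0.4543 dits

H(W) = −Σ p·log₁₀ p.
  −(0.19)·log₁₀(0.19) = 0.13704
  −(0.43)·log₁₀(0.43) = 0.15761
  −(0.38)·log₁₀(0.38) = 0.15968
Sum: 0.13704 + 0.15761 + 0.15968 = 0.4543 dits.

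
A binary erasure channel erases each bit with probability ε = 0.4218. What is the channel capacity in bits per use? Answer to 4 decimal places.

0.5782 bits

Binary erasure channel: capacity C = 1 − ε.
C = 1 − 0.4218 = 0.5782 bits per channel use.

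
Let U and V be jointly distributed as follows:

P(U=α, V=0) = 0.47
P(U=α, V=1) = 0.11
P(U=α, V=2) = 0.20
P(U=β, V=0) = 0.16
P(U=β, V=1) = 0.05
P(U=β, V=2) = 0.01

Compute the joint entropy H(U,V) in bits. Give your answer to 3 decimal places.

H(U,V) = −Σ p(x,y)·log₂ p(x,y) over all 6 cells.
  cell (α,0): −0.47·log₂0.47 = 0.5120
  cell (α,1): −0.11·log₂0.11 = 0.3503
  cell (α,2): −0.20·log₂0.20 = 0.4644
  cell (β,0): −0.16·log₂0.16 = 0.4230
  cell (β,1): −0.05·log₂0.05 = 0.2161
  cell (β,2): −0.01·log₂0.01 = 0.0664
Sum = 2.032 bits.

2.032 bits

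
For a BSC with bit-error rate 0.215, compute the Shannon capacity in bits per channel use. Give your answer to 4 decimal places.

Binary symmetric channel: C = 1 − h₂(ε) where h₂ is the binary entropy function.
h₂(0.215) = −0.215·log₂0.215 − 0.785·log₂0.785 = 0.7509.
C = 1 − 0.7509 = 0.2491 bits per channel use.

0.2491 bits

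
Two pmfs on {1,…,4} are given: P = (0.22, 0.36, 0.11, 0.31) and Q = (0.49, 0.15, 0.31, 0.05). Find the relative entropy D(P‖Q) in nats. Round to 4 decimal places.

0.5906 nats

D(P‖Q) = Σ p·ln(p/q).
  0.22·ln(0.22/0.49) = -0.17617
  0.36·ln(0.36/0.15) = 0.31517
  0.11·ln(0.11/0.31) = -0.11397
  0.31·ln(0.31/0.05) = 0.56561
D(P‖Q) = 0.5906 nats.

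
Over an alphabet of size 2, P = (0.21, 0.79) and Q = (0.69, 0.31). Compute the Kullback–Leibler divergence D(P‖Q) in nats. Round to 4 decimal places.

0.4892 nats

D(P‖Q) = Σ p·ln(p/q).
  0.21·ln(0.21/0.69) = -0.24981
  0.79·ln(0.79/0.31) = 0.73901
D(P‖Q) = 0.4892 nats.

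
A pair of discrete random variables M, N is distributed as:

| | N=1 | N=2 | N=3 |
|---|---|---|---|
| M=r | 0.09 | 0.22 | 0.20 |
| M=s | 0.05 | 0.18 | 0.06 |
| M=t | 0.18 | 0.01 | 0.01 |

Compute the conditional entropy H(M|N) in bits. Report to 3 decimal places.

1.177 bits

Chain rule: H(M|N) = H(M,N) − H(N).
Marginals: p(M) = (0.5100, 0.2900, 0.2000), p(N) = (0.3200, 0.4100, 0.2700).
H(M,N) = 2.7407 bits; H(N) = 1.5634 bits.
H(M|N) = 2.7407 − 1.5634 = 1.177 bits.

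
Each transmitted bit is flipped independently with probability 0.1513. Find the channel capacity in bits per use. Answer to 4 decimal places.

0.3869 bits

Binary symmetric channel: C = 1 − h₂(ε) where h₂ is the binary entropy function.
h₂(0.1513) = −0.1513·log₂0.1513 − 0.8487·log₂0.8487 = 0.6131.
C = 1 − 0.6131 = 0.3869 bits per channel use.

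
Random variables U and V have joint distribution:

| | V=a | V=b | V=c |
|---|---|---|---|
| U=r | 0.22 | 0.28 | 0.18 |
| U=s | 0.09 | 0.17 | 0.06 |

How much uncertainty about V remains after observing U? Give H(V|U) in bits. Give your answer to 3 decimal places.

1.526 bits

Chain rule: H(V|U) = H(U,V) − H(U).
Marginals: p(U) = (0.6800, 0.3200), p(V) = (0.3100, 0.4500, 0.2400).
H(U,V) = 2.4309 bits; H(U) = 0.9044 bits.
H(V|U) = 2.4309 − 0.9044 = 1.526 bits.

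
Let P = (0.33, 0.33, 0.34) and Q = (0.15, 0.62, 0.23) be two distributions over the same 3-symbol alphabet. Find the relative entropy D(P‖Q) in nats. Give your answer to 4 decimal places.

D(P‖Q) = Σ p·ln(p/q).
  0.33·ln(0.33/0.15) = 0.26019
  0.33·ln(0.33/0.62) = -0.20811
  0.34·ln(0.34/0.23) = 0.13289
D(P‖Q) = 0.1850 nats.

0.1850 nats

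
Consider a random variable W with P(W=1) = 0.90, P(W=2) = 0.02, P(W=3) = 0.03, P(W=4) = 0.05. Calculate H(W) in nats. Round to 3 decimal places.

0.428 nats

H(W) = −Σ p·ln p.
  −(0.90)·ln(0.90) = 0.0948
  −(0.02)·ln(0.02) = 0.0782
  −(0.03)·ln(0.03) = 0.1052
  −(0.05)·ln(0.05) = 0.1498
Sum: 0.0948 + 0.0782 + 0.1052 + 0.1498 = 0.428 nats.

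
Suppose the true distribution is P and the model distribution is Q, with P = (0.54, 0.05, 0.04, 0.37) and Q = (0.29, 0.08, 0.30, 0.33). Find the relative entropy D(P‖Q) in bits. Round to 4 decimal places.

0.3952 bits

D(P‖Q) = Σ p·log₂(p/q).
  0.54·log₂(0.54/0.29) = 0.48433
  0.05·log₂(0.05/0.08) = -0.03390
  0.04·log₂(0.04/0.30) = -0.11628
  0.37·log₂(0.37/0.33) = 0.06107
D(P‖Q) = 0.3952 bits.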